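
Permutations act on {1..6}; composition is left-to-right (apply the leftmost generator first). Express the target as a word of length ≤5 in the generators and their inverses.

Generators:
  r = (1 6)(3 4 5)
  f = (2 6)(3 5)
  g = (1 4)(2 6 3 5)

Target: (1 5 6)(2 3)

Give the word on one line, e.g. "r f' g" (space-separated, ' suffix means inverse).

r g r' g' r'

  after r: (1 6)(3 4 5)
  after g: (1 3)(2 6 4)
  after r': (1 5 4 2)(3 6)
  after g': (1 3 2 4 5)
  after r': (1 5 6)(2 3)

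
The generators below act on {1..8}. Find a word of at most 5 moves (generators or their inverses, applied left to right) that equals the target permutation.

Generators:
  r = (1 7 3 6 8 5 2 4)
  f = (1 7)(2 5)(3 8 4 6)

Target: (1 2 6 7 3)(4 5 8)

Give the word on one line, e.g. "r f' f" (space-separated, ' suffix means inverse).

r' r' f' f'

  after r': (1 4 2 5 8 6 3 7)
  after r': (1 2 8 3)(4 5 6 7)
  after f': (1 5 4 2 3 7 8 6)
  after f': (1 2 6 7 3)(4 5 8)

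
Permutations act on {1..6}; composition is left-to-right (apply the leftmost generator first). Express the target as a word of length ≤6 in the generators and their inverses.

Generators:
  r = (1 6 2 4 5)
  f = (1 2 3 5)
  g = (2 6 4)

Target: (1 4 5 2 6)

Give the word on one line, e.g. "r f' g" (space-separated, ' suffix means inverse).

g g r' r'

  after g: (2 6 4)
  after g: (2 4 6)
  after r': (1 5 4)
  after r': (1 4 5 2 6)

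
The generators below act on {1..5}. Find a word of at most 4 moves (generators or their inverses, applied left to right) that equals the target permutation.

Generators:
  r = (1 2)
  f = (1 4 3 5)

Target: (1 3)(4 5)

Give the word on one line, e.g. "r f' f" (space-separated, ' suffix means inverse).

f' r' r' f'

  after f': (1 5 3 4)
  after r': (1 5 3 4 2)
  after r': (1 5 3 4)
  after f': (1 3)(4 5)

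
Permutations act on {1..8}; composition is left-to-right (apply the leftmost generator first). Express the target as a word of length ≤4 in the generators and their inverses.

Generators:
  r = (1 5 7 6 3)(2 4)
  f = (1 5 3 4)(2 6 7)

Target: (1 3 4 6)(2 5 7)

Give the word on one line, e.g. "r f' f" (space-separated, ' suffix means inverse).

  after f: (1 5 3 4)(2 6 7)
  after r': (2 7 4 3)(5 6)
  after r': (1 3 4 6)(2 5 7)

f r' r'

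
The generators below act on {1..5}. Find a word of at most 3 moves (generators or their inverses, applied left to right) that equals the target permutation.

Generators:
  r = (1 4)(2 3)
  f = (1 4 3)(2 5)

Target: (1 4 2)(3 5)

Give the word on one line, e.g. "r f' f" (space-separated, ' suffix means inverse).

r' f' r

  after r': (1 4)(2 3)
  after f': (2 4 3 5)
  after r: (1 4 2)(3 5)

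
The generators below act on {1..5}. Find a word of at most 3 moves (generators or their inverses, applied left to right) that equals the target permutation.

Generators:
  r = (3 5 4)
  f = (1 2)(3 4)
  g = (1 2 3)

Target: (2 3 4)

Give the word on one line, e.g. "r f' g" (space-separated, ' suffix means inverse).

  after f': (1 2)(3 4)
  after g': (2 3 4)

f' g'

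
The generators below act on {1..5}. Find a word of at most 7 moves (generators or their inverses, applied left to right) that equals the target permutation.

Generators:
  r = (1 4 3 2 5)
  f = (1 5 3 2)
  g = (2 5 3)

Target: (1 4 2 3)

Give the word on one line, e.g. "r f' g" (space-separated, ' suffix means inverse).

  after g': (2 3 5)
  after g': (2 5 3)
  after r: (1 4 3 5 2)
  after f': (1 4 5 3)
  after g': (1 4 2 3)

g' g' r f' g'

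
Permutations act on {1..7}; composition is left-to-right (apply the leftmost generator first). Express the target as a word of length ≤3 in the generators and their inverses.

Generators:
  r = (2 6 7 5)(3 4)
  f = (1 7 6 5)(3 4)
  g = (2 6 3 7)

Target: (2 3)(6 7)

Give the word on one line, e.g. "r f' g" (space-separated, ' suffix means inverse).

g' g'

  after g': (2 7 3 6)
  after g': (2 3)(6 7)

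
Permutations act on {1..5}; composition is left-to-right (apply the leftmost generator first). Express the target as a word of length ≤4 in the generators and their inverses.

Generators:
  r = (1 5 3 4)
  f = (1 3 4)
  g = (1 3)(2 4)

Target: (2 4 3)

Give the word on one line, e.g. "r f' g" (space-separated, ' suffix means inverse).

f g

  after f: (1 3 4)
  after g: (2 4 3)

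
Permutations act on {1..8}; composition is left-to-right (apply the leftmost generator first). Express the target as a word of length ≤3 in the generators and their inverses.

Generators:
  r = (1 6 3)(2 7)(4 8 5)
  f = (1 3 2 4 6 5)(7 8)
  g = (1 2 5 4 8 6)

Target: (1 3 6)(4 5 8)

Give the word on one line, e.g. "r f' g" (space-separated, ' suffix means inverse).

r r

  after r: (1 6 3)(2 7)(4 8 5)
  after r: (1 3 6)(4 5 8)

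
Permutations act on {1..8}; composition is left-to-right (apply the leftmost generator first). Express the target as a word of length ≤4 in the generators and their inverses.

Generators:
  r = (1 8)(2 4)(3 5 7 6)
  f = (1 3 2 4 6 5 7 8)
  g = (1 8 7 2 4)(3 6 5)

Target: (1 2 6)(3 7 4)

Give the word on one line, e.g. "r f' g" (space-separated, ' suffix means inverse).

g f g' r'

  after g: (1 8 7 2 4)(3 6 5)
  after f: (2 6 7 4 3 5)
  after g': (1 4 5 7 2 3 6 8)
  after r': (1 2 6)(3 7 4)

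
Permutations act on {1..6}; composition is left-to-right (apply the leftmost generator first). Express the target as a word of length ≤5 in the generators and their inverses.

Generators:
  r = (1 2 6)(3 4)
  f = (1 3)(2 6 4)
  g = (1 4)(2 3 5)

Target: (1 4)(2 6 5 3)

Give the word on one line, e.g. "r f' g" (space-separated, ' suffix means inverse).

  after g: (1 4)(2 3 5)
  after f: (1 2)(3 5 6 4)
  after r': (2 6 3 5)
  after g: (1 4)(2 6 5 3)

g f r' g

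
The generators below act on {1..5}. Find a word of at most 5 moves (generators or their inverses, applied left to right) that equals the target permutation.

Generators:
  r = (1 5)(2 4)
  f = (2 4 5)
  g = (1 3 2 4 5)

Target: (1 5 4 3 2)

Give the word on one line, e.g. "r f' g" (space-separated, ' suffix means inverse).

  after f: (2 4 5)
  after r: (1 5 4)
  after f': (1 4)(2 5)
  after g: (1 5 4 3 2)

f r f' g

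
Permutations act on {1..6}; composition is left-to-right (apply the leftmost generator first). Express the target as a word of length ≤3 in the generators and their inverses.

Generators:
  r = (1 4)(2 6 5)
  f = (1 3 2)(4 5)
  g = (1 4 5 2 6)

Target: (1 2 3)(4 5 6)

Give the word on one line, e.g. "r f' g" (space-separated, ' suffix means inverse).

  after f': (1 2 3)(4 5)
  after g: (1 6)(2 3 4)
  after r': (1 2 3)(4 5 6)

f' g r'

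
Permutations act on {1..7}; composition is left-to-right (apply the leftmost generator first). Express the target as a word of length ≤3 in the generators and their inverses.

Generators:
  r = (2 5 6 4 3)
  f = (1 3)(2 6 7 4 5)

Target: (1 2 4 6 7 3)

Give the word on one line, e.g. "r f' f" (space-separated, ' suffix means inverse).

  after f: (1 3)(2 6 7 4 5)
  after r: (1 2 4 6 7 3)

f r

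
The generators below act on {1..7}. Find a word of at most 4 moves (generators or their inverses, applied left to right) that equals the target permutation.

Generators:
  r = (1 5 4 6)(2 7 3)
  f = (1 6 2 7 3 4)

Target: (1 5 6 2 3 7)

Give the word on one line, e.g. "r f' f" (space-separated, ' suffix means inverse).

r' f' r

  after r': (1 6 4 5)(2 3 7)
  after f': (2 7 6 3)(4 5)
  after r: (1 5 6 2 3 7)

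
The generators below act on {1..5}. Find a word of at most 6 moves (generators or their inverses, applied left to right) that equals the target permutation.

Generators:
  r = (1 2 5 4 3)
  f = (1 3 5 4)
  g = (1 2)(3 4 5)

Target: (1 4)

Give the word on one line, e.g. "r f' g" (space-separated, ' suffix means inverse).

r' f g' r' f

  after r': (1 3 4 5 2)
  after f: (1 5 2 3)
  after g': (1 4 3 2 5)
  after r': (1 5 3)
  after f: (1 4)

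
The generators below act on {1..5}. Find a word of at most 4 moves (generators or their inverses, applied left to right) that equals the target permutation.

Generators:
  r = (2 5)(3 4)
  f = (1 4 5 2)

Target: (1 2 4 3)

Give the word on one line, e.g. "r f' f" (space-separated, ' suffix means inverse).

r f' r r

  after r: (2 5)(3 4)
  after f': (1 2 4 3)
  after r: (1 5 2 3)
  after r: (1 2 4 3)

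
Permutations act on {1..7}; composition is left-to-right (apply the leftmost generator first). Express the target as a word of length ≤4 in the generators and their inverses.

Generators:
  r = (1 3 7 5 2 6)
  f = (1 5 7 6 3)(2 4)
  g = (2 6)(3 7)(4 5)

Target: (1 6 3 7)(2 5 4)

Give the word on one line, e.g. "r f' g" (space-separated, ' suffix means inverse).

f r g'

  after f: (1 5 7 6 3)(2 4)
  after r: (1 2 4 6 7)
  after g': (1 6 3 7)(2 5 4)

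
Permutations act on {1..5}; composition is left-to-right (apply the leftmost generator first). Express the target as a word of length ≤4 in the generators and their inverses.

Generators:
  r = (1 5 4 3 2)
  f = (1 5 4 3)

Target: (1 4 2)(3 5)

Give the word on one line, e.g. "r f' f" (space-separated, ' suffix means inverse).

f r

  after f: (1 5 4 3)
  after r: (1 4 2)(3 5)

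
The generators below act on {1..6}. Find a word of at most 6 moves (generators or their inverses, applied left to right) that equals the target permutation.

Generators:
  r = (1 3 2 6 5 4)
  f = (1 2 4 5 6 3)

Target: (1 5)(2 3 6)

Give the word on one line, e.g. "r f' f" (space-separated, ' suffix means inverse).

f' r' f' f' f'

  after f': (1 3 6 5 4 2)
  after r': (2 4 3)
  after f': (1 3)(4 6 5)
  after f': (1 6 4 5 2)
  after f': (1 5)(2 3 6)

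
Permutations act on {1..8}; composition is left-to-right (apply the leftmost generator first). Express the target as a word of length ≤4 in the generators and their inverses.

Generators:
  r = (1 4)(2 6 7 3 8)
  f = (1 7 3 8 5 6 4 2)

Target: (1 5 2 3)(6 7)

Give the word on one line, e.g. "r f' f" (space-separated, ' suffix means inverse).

  after f': (1 2 4 6 5 8 3 7)
  after r': (1 8 7 4 2)(3 6 5)
  after f: (1 5 8 3 4)(2 7)
  after r: (1 5 2 3)(6 7)

f' r' f r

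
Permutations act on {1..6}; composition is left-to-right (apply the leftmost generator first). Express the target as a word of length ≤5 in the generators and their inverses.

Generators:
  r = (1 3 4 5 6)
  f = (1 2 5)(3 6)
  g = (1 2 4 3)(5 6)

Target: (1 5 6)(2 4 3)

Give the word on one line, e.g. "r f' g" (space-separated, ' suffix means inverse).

f' g f' r r

  after f': (1 5 2)(3 6)
  after g: (1 6)(3 5 4)
  after f': (1 3 2)(4 6 5)
  after r: (1 4)(2 3)
  after r: (1 5 6)(2 4 3)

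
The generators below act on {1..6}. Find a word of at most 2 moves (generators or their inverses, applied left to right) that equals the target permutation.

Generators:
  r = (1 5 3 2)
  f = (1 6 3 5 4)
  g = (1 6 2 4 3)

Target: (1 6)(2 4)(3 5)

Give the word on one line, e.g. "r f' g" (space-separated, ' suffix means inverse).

  after g: (1 6 2 4 3)
  after r: (1 6)(2 4)(3 5)

g r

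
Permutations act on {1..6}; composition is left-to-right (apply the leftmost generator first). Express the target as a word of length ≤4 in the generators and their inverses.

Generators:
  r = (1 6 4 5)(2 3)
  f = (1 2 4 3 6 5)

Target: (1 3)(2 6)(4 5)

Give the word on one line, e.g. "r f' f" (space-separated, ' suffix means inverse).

f' f' f'

  after f': (1 5 6 3 4 2)
  after f': (1 6 4)(2 5 3)
  after f': (1 3)(2 6)(4 5)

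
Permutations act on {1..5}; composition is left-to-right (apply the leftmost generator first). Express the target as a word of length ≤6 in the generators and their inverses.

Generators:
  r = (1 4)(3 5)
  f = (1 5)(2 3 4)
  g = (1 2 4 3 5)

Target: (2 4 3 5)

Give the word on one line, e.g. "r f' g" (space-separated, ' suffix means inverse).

f' f' f' g

  after f': (1 5)(2 4 3)
  after f': (2 3 4)
  after f': (1 5)
  after g: (2 4 3 5)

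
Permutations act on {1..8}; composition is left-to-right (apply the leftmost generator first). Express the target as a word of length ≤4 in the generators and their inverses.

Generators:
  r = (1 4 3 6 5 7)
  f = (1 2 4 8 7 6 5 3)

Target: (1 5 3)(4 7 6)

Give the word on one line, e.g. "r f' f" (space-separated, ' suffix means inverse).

  after r': (1 7 5 6 3 4)
  after r': (1 5 3)(4 7 6)

r' r'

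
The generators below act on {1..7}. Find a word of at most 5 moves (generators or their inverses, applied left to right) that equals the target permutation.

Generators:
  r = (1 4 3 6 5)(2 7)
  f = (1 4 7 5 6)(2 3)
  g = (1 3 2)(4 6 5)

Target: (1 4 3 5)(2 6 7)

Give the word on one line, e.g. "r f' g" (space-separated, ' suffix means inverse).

  after g: (1 3 2)(4 6 5)
  after r': (1 4 3 7 2 5)
  after r': (2 6 3)
  after g: (1 3)(2 5 4 6)
  after r': (1 4 3 5)(2 6 7)

g r' r' g r'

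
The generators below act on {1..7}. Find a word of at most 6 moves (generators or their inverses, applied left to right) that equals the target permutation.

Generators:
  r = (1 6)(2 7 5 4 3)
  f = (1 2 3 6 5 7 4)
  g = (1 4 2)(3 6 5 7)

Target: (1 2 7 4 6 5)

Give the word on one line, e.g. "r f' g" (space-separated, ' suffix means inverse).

r' r' f f r

  after r': (1 6)(2 3 4 5 7)
  after r': (2 4 7 3 5)
  after f: (1 2)(3 7 6 5)
  after f: (1 3 4)(5 6 7)
  after r: (1 2 7 4 6 5)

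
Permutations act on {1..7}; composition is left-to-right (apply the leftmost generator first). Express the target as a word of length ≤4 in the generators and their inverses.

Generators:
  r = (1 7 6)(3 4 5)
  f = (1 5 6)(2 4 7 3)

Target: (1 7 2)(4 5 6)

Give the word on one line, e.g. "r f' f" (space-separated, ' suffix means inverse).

f r' r' f'

  after f: (1 5 6)(2 4 7 3)
  after r': (1 4)(2 3)(5 7)
  after r': (1 3 2 5)(4 6 7)
  after f': (1 7 2)(4 5 6)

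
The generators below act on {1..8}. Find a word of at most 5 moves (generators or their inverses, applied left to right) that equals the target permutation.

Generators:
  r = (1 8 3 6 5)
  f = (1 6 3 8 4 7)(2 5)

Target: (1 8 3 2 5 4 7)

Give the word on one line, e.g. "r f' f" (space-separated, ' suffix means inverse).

r r f

  after r: (1 8 3 6 5)
  after r: (1 3 5 8 6)
  after f: (1 8 3 2 5 4 7)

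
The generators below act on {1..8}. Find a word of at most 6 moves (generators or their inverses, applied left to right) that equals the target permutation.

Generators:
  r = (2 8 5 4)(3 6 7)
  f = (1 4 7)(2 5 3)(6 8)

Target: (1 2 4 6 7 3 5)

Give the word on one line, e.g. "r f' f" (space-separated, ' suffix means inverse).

  after r': (2 4 5 8)(3 7 6)
  after f': (1 7 8 3 4 2)(5 6)
  after r: (1 3 2)(4 8 6)(5 7)
  after f: (1 2 4 6 7 3 5)

r' f' r f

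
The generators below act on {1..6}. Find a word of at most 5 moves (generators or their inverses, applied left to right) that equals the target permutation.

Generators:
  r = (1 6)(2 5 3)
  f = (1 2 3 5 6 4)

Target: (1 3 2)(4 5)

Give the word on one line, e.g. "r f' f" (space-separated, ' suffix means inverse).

r' f' f'

  after r': (1 6)(2 3 5)
  after f': (1 5)(4 6)
  after f': (1 3 2)(4 5)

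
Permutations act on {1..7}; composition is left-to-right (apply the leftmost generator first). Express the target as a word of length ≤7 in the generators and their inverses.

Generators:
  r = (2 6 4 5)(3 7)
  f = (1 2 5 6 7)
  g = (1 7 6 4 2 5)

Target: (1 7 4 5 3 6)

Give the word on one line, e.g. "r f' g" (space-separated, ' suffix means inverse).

  after r: (2 6 4 5)(3 7)
  after f': (1 7 3 6 4 2 5)
  after r: (1 3 4 6 5)
  after g: (1 3 2 5 7 6)
  after r: (1 7 4 5 3 6)

r f' r g r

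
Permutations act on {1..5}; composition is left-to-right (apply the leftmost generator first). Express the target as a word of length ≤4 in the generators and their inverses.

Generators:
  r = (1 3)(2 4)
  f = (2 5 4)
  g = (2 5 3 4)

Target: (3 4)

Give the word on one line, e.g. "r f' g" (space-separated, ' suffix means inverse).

g' r r f

  after g': (2 4 3 5)
  after r: (1 3 5 4)
  after r: (2 4 3 5)
  after f: (3 4)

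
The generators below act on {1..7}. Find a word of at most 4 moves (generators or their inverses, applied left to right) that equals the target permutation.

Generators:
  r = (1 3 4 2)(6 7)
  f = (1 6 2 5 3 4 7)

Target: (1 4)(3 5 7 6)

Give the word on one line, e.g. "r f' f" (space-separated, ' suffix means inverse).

f r' f'

  after f: (1 6 2 5 3 4 7)
  after r': (1 7 2 5)(4 6)
  after f': (1 4)(3 5 7 6)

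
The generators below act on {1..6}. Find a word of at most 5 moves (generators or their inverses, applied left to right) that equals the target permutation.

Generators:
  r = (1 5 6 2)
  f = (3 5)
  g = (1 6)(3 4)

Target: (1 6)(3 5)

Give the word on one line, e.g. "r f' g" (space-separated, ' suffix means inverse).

g' f g' f' g'

  after g': (1 6)(3 4)
  after f: (1 6)(3 4 5)
  after g': (4 5)
  after f': (3 5 4)
  after g': (1 6)(3 5)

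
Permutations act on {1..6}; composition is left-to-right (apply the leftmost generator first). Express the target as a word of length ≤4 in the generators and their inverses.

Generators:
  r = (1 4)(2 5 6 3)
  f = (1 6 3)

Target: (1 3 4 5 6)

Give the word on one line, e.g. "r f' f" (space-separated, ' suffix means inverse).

  after f': (1 3 6)
  after r: (1 2 5 6 4)
  after f: (1 2 5 3)(4 6)
  after r': (1 3 4 5 6)

f' r f r'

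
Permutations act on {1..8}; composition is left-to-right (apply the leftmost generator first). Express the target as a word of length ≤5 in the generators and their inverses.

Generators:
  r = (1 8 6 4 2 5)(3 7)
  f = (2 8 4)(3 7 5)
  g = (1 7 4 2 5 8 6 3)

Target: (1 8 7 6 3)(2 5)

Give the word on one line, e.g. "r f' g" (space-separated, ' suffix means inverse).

r' g' f' f'

  after r': (1 5 2 4 6 8)(3 7)
  after g': (1 2 7 6 5 4 8 3)
  after f': (1 4 2 3)(5 8)(6 7)
  after f': (1 8 7 6 3)(2 5)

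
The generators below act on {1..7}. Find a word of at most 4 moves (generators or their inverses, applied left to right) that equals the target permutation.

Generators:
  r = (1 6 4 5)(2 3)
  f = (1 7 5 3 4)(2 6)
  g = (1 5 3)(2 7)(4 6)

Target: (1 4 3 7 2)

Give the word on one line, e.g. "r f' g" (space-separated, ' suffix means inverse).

  after r: (1 6 4 5)(2 3)
  after g: (1 4 3 7 2)

r g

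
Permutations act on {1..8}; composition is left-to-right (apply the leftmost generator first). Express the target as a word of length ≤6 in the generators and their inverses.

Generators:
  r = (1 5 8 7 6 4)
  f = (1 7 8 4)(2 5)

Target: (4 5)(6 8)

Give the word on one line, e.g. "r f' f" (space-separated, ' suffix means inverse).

r f' f' r'

  after r: (1 5 8 7 6 4)
  after f': (1 2 5 7 6 8)
  after f': (1 5)(4 8)(6 7)
  after r': (4 5)(6 8)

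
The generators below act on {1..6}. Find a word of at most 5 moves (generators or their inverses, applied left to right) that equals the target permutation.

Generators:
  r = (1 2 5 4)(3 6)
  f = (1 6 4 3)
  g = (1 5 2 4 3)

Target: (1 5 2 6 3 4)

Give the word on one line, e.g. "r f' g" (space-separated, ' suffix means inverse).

  after f: (1 6 4 3)
  after f: (1 4)(3 6)
  after g': (1 2 5)(3 6 4)
  after r: (1 5 2 4 6)
  after f': (1 5 2 6 3 4)

f f g' r f'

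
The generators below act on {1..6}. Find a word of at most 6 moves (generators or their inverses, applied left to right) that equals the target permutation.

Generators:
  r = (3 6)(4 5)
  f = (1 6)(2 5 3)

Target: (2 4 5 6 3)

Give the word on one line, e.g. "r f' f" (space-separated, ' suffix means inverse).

  after f: (1 6)(2 5 3)
  after f: (2 3 5)
  after f: (1 6)
  after f: (2 5 3)
  after r: (2 4 5 6 3)

f f f f r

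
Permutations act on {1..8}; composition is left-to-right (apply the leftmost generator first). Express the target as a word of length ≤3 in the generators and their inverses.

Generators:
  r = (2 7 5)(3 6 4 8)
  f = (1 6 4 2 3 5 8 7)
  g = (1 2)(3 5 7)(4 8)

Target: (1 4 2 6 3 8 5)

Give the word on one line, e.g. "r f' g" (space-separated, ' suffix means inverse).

  after f': (1 7 8 5 3 2 4 6)
  after f': (1 8 3 4)(2 6 7 5)
  after g: (1 4 2 6 3 8 5)

f' f' g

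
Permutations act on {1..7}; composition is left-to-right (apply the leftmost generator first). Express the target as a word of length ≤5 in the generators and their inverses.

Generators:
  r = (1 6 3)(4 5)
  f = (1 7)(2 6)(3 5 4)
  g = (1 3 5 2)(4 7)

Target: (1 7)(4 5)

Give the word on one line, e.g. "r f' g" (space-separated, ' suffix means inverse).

  after r: (1 6 3)(4 5)
  after g: (1 6 5 7 4 2)
  after g: (1 6 2 3 5 4)
  after r': (2 6)(3 4)
  after f: (1 7)(4 5)

r g g r' f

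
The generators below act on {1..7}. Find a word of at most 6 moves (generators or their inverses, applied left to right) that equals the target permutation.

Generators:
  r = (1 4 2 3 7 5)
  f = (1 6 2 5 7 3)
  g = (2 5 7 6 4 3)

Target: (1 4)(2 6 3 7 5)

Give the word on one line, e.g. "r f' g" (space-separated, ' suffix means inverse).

  after r: (1 4 2 3 7 5)
  after g': (1 6 7 2 4 3 5)
  after f': (2 4 7 6 5 3)
  after g': (2 6)(4 5)
  after r: (1 4)(2 6 3 7 5)

r g' f' g' r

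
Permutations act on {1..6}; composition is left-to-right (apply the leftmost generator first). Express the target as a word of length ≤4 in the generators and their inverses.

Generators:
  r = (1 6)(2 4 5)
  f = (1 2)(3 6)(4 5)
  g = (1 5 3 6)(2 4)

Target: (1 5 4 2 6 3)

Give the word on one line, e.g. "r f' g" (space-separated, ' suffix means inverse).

r' g' g'

  after r': (1 6)(2 5 4)
  after g': (1 3 5 2)
  after g': (1 5 4 2 6 3)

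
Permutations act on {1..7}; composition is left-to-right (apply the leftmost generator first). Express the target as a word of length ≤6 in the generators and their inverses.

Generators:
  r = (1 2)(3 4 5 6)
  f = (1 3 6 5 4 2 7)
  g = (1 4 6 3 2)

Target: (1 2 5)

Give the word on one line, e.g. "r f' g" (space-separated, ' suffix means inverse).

  after f': (1 7 2 4 5 6 3)
  after g: (1 7)(2 6)(3 4 5)
  after r: (1 7 2 3 5 4 6)
  after f: (2 6 3 4 5)
  after r': (1 2 5)

f' g r f r'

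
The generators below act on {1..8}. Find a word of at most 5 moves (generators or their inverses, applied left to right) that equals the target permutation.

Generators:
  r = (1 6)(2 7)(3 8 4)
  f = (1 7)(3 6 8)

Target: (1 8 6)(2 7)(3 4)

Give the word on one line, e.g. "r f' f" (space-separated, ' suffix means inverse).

r f r r f'

  after r: (1 6)(2 7)(3 8 4)
  after f: (1 8 4 6 7 2)
  after r: (1 4)(2 6)(3 8)
  after r: (1 3 4 6 7 2)
  after f': (1 8 6)(2 7)(3 4)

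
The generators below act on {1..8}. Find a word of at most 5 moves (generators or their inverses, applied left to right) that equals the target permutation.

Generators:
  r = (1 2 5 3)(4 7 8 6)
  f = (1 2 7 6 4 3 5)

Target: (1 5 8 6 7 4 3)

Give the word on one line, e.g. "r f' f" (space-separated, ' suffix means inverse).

  after r: (1 2 5 3)(4 7 8 6)
  after f': (2 3 5 4)(7 8)
  after r: (1 2)(4 5 7 6)
  after r: (1 5 8 6 7 4 3)

r f' r r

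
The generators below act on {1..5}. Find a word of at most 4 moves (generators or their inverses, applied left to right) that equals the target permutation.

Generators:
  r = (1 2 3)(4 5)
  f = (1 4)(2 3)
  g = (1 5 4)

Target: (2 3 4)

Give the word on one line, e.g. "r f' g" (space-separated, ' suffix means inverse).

  after g: (1 5 4)
  after r': (1 4 3 2)
  after r': (1 5 4 2 3)
  after g': (2 3 4)

g r' r' g'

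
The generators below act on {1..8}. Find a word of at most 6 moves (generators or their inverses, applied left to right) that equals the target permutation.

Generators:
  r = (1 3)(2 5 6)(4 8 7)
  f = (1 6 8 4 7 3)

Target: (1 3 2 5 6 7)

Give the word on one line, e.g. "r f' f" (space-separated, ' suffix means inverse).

  after r': (1 3)(2 6 5)(4 7 8)
  after r': (2 5 6)(4 8 7)
  after r': (1 3)
  after f: (3 6 8 4 7)
  after r: (1 3 2 5 6 7)

r' r' r' f r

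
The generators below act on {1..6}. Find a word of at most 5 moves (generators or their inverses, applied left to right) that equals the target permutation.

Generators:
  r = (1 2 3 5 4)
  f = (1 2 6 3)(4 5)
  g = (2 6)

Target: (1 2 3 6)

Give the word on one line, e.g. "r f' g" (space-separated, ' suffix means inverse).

f' f' g

  after f': (1 3 6 2)(4 5)
  after f': (1 6)(2 3)
  after g: (1 2 3 6)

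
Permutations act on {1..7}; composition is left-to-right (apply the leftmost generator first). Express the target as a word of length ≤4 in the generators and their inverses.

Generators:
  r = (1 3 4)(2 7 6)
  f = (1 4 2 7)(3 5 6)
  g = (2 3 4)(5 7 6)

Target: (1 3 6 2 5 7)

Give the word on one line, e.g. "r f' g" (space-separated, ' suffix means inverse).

  after f: (1 4 2 7)(3 5 6)
  after g': (1 3 6 2 5 7)

f g'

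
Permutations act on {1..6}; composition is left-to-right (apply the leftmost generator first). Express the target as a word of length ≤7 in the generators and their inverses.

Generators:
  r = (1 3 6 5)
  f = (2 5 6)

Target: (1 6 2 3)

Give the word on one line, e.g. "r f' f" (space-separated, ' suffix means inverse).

  after f: (2 5 6)
  after f: (2 6 5)
  after r': (1 5 2 3)
  after f': (1 2 3)(5 6)
  after f': (1 6 2 3)

f f r' f' f'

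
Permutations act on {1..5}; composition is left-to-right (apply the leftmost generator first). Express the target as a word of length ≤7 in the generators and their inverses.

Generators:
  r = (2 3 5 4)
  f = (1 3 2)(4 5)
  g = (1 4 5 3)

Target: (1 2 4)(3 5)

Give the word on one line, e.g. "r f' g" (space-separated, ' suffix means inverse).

  after f: (1 3 2)(4 5)
  after r: (1 5 2)
  after g': (1 4)(2 3 5)
  after g': (2 5)(3 4)
  after f': (1 2 4)(3 5)

f r g' g' f'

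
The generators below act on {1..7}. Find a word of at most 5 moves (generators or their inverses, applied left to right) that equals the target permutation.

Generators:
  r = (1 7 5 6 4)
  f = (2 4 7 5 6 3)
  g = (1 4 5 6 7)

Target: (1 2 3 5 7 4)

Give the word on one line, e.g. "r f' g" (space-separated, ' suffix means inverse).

g f' r'

  after g: (1 4 5 6 7)
  after f': (1 2 3 6 4 7)
  after r': (1 2 3 5 7 4)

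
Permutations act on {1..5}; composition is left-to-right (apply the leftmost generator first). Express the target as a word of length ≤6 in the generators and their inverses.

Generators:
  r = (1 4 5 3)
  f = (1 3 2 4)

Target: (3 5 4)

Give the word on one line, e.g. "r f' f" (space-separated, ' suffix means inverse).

f' r r f'

  after f': (1 4 2 3)
  after r: (1 5 3 4 2)
  after r: (1 3 5)(2 4)
  after f': (3 5 4)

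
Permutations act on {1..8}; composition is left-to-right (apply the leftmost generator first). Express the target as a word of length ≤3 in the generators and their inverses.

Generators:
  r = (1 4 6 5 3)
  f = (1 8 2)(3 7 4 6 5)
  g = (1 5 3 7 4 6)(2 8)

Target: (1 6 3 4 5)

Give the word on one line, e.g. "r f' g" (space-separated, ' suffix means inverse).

  after r: (1 4 6 5 3)
  after r: (1 6 3 4 5)

r r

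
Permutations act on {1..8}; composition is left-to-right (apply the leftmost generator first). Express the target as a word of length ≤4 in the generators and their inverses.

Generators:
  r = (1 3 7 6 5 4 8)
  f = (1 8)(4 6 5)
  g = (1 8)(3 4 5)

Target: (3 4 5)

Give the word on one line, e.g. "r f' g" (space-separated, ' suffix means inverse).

g g g g

  after g: (1 8)(3 4 5)
  after g: (3 5 4)
  after g: (1 8)
  after g: (3 4 5)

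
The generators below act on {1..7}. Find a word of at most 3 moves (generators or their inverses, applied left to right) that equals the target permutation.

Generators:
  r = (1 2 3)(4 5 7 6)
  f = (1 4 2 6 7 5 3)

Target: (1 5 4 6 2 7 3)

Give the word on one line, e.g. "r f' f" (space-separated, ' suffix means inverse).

r f' r

  after r: (1 2 3)(4 5 7 6)
  after f': (1 4 7 2 5 6)
  after r: (1 5 4 6 2 7 3)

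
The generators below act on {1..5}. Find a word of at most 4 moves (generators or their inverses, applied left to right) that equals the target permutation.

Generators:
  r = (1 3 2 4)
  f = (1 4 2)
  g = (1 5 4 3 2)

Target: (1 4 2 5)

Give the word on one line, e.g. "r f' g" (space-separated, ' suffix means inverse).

  after r: (1 3 2 4)
  after f': (1 3 4 2)
  after g: (1 2 5 4)
  after f': (1 4 2 5)

r f' g f'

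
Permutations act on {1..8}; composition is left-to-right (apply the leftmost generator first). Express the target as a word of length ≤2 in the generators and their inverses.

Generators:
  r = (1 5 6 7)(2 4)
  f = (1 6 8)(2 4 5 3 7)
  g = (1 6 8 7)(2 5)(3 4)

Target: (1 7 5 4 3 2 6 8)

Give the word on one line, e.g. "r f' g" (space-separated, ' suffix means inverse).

  after g: (1 6 8 7)(2 5)(3 4)
  after r: (1 7 5 4 3 2 6 8)

g r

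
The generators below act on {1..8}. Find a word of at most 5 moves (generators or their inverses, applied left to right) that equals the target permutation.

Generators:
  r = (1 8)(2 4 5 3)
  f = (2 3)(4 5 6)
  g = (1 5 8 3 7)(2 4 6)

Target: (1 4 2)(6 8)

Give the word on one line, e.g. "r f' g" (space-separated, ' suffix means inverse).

  after g: (1 5 8 3 7)(2 4 6)
  after f: (1 6 3 7)(2 5 8)
  after g': (1 4 2)(6 8)

g f g'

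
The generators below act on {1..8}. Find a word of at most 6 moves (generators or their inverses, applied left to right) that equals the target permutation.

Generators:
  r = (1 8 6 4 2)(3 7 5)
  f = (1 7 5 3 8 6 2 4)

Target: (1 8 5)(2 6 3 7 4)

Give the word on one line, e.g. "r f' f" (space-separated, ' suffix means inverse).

  after r': (1 2 4 6 8)(3 5 7)
  after f: (1 4 2)(7 8)
  after r': (1 6 8 3 5 7)
  after f': (1 8 5)(2 6 3 7 4)

r' f r' f'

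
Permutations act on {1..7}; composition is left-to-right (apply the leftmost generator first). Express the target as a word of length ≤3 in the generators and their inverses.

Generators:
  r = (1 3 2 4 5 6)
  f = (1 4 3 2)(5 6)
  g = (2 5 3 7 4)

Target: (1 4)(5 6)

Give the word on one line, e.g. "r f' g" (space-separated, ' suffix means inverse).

  after r': (1 6 5 4 2 3)
  after f': (1 5)(2 4 3)
  after r': (1 4)(5 6)

r' f' r'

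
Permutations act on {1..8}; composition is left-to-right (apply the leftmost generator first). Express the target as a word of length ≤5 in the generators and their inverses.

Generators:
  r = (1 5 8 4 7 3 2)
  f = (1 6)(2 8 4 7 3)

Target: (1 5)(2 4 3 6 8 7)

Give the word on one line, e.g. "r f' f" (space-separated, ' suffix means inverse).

f r f' r

  after f: (1 6)(2 8 4 7 3)
  after r: (1 6 5 8 7 2 4 3)
  after f': (2 8 4 7 3 6 5)
  after r: (1 5)(2 4 3 6 8 7)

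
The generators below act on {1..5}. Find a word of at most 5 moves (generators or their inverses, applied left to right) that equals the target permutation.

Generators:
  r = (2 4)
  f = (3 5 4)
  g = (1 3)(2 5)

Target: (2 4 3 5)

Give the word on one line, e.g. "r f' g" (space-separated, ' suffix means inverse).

f g g r

  after f: (3 5 4)
  after g: (1 3 2 5 4)
  after g: (3 5 4)
  after r: (2 4 3 5)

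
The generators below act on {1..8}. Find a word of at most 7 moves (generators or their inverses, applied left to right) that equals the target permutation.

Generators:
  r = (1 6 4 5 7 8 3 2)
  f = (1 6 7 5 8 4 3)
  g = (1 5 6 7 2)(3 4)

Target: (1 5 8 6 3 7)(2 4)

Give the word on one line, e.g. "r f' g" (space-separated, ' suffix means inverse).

f' f' g' f' r

  after f': (1 3 4 8 5 7 6)
  after f': (1 4 5 6 3 8 7)
  after g': (1 3 8 6 4)(2 7)
  after f': (1 4 3 5 7 2 6 8)
  after r: (1 5 8 6 3 7)(2 4)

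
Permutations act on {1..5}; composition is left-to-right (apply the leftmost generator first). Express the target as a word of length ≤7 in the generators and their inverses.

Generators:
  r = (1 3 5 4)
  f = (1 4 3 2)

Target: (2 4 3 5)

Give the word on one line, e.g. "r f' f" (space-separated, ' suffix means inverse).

  after f': (1 2 3 4)
  after f': (1 3)(2 4)
  after r: (1 5 4 2)
  after r: (1 4 2 3 5)
  after f': (2 4 3 5)

f' f' r r f'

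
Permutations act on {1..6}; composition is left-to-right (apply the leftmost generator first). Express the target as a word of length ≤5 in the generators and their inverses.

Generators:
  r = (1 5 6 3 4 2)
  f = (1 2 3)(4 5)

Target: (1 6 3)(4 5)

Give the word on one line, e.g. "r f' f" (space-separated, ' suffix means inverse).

  after f: (1 2 3)(4 5)
  after r: (2 4 6 3 5)
  after r: (1 5)(3 6 4)
  after r: (1 6 2)
  after f: (1 6 3)(4 5)

f r r r f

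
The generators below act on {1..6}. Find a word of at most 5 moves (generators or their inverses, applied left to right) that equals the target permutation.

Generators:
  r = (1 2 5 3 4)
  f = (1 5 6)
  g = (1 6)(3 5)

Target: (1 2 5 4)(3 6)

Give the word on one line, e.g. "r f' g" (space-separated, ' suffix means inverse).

  after g: (1 6)(3 5)
  after f: (3 6 5)
  after r: (1 2 5 4)(3 6)

g f r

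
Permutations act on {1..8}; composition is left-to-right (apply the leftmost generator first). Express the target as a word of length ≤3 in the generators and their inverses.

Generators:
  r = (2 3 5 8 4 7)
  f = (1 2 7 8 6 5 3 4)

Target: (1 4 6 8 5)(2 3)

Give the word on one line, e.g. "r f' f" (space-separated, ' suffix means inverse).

  after r': (2 7 4 8 5 3)
  after r': (2 4 5)(3 7 8)
  after f': (1 4 6 8 5)(2 3)

r' r' f'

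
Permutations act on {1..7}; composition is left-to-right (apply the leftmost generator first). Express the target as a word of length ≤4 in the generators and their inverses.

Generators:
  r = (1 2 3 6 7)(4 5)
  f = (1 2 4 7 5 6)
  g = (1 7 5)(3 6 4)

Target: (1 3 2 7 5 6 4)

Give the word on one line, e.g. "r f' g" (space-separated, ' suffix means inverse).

f' r'

  after f': (1 6 5 7 4 2)
  after r': (1 3 2 7 5 6 4)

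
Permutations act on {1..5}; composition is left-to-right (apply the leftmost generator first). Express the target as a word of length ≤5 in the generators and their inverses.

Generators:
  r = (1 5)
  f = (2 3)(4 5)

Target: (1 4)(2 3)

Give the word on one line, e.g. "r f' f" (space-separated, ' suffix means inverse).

  after r': (1 5)
  after f: (1 4 5)(2 3)
  after r': (1 4)(2 3)
  after f': (1 5 4)
  after f': (1 4)(2 3)

r' f r' f' f'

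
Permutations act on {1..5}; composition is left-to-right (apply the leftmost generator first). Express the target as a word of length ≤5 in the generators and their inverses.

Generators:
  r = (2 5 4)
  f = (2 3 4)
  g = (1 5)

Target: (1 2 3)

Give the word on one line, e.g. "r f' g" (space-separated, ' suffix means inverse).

f g r' g'

  after f: (2 3 4)
  after g: (1 5)(2 3 4)
  after r': (1 2 3 5)
  after g': (1 2 3)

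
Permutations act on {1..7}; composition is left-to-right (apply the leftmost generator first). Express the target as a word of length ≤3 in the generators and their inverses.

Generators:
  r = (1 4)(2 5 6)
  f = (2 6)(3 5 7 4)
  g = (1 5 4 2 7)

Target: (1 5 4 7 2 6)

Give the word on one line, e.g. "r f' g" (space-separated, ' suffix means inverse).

  after r': (1 4)(2 6 5)
  after g': (1 5 4 7 2 6)

r' g'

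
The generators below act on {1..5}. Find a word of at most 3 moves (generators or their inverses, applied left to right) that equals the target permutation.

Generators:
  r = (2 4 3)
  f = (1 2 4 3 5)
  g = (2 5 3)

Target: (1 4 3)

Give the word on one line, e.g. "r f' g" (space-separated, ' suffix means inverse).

  after f: (1 2 4 3 5)
  after f: (1 4 5 2 3)
  after g: (1 4 3)

f f g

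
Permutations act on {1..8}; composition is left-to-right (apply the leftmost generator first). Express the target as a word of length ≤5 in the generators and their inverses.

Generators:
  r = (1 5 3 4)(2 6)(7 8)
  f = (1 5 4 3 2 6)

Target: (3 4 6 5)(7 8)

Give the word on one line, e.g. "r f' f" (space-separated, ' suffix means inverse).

f' r f f

  after f': (1 6 2 3 4 5)
  after r: (1 2 4 3)(7 8)
  after f: (1 6)(2 3 5 4)(7 8)
  after f: (3 4 6 5)(7 8)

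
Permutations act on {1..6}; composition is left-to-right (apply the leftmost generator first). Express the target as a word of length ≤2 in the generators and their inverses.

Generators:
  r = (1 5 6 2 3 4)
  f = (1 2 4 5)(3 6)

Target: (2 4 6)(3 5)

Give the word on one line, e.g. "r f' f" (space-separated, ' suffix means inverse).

  after f': (1 5 4 2)(3 6)
  after r': (2 4 6)(3 5)

f' r'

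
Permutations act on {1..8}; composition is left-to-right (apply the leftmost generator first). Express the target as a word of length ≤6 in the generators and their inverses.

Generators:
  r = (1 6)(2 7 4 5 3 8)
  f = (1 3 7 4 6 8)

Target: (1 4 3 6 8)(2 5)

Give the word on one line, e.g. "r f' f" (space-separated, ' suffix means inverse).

f' r' r' r'

  after f': (1 8 6 4 7 3)
  after r': (1 3 6 7 5 4 2 8)
  after r': (1 5 7 4 8 6 2 3)
  after r': (1 4 3 6 8)(2 5)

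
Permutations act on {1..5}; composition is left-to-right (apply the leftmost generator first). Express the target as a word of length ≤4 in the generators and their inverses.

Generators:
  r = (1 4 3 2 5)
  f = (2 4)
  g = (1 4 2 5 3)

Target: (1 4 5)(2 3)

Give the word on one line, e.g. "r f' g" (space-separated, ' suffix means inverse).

f' r

  after f': (2 4)
  after r: (1 4 5)(2 3)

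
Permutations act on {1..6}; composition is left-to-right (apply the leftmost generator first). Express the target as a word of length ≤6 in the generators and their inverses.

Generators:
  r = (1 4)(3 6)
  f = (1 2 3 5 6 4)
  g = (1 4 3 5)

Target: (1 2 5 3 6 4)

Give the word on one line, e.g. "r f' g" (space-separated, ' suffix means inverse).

r f r g f'

  after r: (1 4)(3 6)
  after f: (2 3 4)(5 6)
  after r: (1 4 2 6 5 3)
  after g: (1 3 4 2 6)
  after f': (1 2 5 3 6 4)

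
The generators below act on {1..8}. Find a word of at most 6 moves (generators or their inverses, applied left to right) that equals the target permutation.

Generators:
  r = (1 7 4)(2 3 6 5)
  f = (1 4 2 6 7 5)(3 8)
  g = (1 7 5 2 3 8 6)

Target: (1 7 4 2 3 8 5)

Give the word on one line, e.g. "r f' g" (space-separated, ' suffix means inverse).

f g' f f f

  after f: (1 4 2 6 7 5)(3 8)
  after g': (1 4 5 6)(2 8)
  after f: (1 2 3 8 6 4)(5 7)
  after f: (1 6 2 8 7)
  after f: (1 7 4 2 3 8 5)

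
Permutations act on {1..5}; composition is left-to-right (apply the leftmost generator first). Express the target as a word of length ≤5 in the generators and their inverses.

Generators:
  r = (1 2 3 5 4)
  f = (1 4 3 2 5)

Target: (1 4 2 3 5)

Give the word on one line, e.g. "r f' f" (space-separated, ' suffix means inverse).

f' r r f

  after f': (1 5 2 3 4)
  after r: (1 4 2 5 3)
  after r: (2 4 3)
  after f: (1 4 2 3 5)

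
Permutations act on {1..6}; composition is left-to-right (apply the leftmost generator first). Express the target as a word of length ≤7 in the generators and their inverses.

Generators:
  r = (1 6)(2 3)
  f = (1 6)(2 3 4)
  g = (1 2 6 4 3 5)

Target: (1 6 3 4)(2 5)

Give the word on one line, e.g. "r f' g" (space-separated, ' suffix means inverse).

  after g: (1 2 6 4 3 5)
  after f': (1 4 2)(3 5 6)
  after g': (1 6 4)(2 5)
  after f: (2 5 3 4 6)
  after r': (1 6 3 4)(2 5)

g f' g' f r'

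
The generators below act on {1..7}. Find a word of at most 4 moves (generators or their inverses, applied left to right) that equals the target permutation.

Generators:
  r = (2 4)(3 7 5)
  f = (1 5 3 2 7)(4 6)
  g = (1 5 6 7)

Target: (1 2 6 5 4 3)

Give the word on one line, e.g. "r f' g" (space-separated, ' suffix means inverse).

  after g: (1 5 6 7)
  after r': (1 7)(2 4)(3 5 6)
  after f': (1 2 6 5 4 3)

g r' f'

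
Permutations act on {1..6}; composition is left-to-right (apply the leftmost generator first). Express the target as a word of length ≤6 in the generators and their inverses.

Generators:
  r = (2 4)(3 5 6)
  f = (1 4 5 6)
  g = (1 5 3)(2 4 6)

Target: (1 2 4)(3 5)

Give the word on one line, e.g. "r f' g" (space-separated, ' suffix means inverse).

  after g': (1 3 5)(2 6 4)
  after g': (1 5 3)(2 4 6)
  after r: (1 6 4 3)
  after g: (1 2 4)(3 5)

g' g' r g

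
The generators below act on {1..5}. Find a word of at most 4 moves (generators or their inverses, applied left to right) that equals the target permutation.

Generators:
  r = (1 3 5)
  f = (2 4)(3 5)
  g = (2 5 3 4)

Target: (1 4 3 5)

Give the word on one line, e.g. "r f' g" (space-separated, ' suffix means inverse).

  after g: (2 5 3 4)
  after r': (1 5)(2 3 4)
  after g: (1 3 2 4 5)
  after g: (1 4 3 5)

g r' g g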